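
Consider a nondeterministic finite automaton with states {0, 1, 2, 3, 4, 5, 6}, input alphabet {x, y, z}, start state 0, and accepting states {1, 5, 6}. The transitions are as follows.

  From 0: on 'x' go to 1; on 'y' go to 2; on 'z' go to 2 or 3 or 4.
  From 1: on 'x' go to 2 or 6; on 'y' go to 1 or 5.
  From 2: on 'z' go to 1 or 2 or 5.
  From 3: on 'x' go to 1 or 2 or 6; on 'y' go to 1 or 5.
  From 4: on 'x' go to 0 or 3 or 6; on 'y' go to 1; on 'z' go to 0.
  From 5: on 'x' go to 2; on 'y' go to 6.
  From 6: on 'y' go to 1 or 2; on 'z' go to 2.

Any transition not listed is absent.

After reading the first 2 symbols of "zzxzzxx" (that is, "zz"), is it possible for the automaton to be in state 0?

Start in {0}.
Read 'z': 0→{2, 3, 4}; now {2, 3, 4}.
Read 'z': 2→{1, 2, 5}, 3→∅, 4→{0}; now {0, 1, 2, 5}.
State 0 is in {0, 1, 2, 5}.

Yes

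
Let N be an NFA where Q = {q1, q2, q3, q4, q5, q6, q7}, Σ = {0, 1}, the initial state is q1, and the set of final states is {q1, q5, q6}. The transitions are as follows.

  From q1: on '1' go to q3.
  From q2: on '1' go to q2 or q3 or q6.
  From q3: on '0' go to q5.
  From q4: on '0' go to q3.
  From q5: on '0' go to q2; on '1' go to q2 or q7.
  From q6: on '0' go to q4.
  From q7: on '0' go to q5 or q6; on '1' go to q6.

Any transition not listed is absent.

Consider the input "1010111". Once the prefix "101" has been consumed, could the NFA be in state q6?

No

Start in {q1}.
Read '1': q1→{q3}; now {q3}.
Read '0': q3→{q5}; now {q5}.
Read '1': q5→{q2, q7}; now {q2, q7}.
State q6 is not in {q2, q7}.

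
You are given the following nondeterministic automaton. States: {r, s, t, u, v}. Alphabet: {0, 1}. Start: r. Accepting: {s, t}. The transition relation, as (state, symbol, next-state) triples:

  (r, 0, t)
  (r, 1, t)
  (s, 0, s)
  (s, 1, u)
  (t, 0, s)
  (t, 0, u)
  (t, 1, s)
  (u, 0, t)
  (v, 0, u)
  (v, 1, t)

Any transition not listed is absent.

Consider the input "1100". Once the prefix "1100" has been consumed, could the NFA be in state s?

Yes

Start in {r}.
Read '1': r→{t}; now {t}.
Read '1': t→{s}; now {s}.
Read '0': s→{s}; now {s}.
Read '0': s→{s}; now {s}.
State s is in {s}.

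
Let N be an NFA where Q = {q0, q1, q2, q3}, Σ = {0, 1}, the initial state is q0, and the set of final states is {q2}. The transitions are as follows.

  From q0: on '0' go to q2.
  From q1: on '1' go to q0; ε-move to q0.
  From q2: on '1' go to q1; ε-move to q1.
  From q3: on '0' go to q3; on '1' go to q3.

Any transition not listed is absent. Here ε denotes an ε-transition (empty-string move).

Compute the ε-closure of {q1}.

Begin with {q1}.
ε-move q1 → q0; add q0.

{q0, q1}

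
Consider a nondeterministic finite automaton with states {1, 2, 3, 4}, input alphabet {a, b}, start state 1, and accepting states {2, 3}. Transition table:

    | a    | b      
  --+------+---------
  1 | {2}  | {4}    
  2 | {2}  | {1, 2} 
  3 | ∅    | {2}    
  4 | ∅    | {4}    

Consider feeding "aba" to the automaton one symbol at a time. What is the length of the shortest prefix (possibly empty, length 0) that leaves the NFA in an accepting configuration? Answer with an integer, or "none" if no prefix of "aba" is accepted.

Start in {1}.
Read 'a': {1} → {2}.
None of the earlier sets intersect F, but {2} does.

1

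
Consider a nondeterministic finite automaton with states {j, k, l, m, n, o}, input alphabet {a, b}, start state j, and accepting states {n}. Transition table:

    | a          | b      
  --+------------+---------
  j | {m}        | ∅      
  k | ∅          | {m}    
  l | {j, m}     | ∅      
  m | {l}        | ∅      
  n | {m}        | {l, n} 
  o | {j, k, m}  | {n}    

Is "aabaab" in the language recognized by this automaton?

No

Start in {j}.
Read 'a': {j} → {m}.
Read 'a': {m} → {l}.
Read 'b': {l} → ∅.
The set is empty and remains empty for the remaining 3 symbols.
The final set ∅ contains no accepting state.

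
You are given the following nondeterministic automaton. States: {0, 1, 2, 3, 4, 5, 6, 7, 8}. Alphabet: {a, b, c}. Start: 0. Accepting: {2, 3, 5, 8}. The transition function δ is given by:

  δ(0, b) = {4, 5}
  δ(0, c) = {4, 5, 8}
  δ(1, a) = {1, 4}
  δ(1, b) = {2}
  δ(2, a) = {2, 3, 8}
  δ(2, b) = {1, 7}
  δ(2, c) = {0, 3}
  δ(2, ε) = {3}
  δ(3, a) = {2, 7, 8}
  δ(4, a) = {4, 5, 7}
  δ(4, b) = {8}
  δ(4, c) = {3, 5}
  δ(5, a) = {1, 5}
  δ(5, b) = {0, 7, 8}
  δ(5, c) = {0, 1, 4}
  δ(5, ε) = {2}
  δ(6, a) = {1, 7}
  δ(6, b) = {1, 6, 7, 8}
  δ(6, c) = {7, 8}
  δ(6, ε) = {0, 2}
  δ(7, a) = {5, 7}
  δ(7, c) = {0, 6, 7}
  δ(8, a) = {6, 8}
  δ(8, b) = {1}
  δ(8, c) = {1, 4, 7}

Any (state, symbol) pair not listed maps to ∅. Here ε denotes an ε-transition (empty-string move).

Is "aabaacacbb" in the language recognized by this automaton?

No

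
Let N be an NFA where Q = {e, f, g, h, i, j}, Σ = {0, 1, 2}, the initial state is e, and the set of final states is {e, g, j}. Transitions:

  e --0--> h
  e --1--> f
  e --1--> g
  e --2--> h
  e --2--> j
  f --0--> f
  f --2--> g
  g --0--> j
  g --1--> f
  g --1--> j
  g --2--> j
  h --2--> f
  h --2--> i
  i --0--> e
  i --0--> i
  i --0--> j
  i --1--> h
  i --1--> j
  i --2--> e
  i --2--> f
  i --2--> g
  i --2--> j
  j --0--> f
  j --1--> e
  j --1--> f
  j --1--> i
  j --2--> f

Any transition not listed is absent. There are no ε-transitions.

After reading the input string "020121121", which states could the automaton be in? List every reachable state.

Start in {e}.
Read '0': e→{h}; now {h}.
Read '2': h→{f, i}; now {f, i}.
Read '0': f→{f}, i→{e, i, j}; now {e, f, i, j}.
Read '1': e→{f, g}, f→∅, i→{h, j}, j→{e, f, i}; now {e, f, g, h, i, j}.
Read '2': e→{h, j}, f→{g}, g→{j}, h→{f, i}, i→{e, f, g, j}, j→{f}; now {e, f, g, h, i, j}.
Read '1': e→{f, g}, f→∅, g→{f, j}, h→∅, i→{h, j}, j→{e, f, i}; now {e, f, g, h, i, j}.
Read '1': e→{f, g}, f→∅, g→{f, j}, h→∅, i→{h, j}, j→{e, f, i}; now {e, f, g, h, i, j}.
Read '2': e→{h, j}, f→{g}, g→{j}, h→{f, i}, i→{e, f, g, j}, j→{f}; now {e, f, g, h, i, j}.
Read '1': e→{f, g}, f→∅, g→{f, j}, h→∅, i→{h, j}, j→{e, f, i}; now {e, f, g, h, i, j}.

{e, f, g, h, i, j}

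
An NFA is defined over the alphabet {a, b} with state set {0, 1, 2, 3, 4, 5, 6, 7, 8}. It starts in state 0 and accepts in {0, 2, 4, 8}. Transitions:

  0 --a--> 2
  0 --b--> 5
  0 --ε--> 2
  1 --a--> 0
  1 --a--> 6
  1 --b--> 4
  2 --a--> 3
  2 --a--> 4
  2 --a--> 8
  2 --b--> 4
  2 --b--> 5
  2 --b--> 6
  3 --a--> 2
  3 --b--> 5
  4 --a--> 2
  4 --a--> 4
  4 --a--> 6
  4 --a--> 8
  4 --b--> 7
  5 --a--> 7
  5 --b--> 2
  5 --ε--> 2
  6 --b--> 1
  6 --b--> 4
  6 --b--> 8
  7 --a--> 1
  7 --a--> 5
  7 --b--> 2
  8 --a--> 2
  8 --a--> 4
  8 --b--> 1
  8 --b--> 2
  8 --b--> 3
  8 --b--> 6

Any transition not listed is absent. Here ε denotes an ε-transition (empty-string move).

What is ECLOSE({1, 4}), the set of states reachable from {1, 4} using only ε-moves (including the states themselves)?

Begin with {1, 4}.
No ε-moves leave this set, so the closure equals the set itself.

{1, 4}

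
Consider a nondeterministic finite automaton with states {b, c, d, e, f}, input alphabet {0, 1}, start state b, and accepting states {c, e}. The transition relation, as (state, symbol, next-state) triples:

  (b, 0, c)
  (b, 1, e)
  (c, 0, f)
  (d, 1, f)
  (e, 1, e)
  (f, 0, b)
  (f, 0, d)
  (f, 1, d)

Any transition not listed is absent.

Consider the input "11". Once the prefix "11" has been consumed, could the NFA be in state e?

Yes

Start in {b}.
Read '1': b→{e}; now {e}.
Read '1': e→{e}; now {e}.
State e is in {e}.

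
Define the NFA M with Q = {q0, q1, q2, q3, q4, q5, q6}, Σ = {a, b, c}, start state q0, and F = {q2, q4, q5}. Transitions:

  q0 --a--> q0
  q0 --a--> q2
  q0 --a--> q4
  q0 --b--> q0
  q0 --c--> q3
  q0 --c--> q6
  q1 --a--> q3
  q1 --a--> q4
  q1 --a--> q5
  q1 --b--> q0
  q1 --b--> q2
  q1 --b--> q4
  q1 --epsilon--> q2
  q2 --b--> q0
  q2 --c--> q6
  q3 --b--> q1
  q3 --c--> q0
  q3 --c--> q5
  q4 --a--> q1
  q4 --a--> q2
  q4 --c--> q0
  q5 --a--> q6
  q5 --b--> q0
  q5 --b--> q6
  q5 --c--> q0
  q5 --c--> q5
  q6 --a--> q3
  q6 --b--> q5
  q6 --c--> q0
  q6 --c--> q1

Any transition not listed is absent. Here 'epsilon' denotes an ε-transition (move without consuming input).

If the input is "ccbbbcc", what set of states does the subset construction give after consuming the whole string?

{q0, q1, q2, q3, q5, q6}

Start in {q0}.
Read 'c': q0→{q3, q6}; now {q3, q6}.
Read 'c': q3→{q0, q5}, q6→{q0, q1}; union {q0, q1, q5}; ε-closure = {q0, q1, q2, q5}.
Read 'b': q0→{q0}, q1→{q0, q2, q4}, q2→{q0}, q5→{q0, q6}; now {q0, q2, q4, q6}.
Read 'b': q0→{q0}, q2→{q0}, q4→∅, q6→{q5}; now {q0, q5}.
Read 'b': q0→{q0}, q5→{q0, q6}; now {q0, q6}.
Read 'c': q0→{q3, q6}, q6→{q0, q1}; union {q0, q1, q3, q6}; ε-closure = {q0, q1, q2, q3, q6}.
Read 'c': q0→{q3, q6}, q1→∅, q2→{q6}, q3→{q0, q5}, q6→{q0, q1}; union {q0, q1, q3, q5, q6}; ε-closure = {q0, q1, q2, q3, q5, q6}.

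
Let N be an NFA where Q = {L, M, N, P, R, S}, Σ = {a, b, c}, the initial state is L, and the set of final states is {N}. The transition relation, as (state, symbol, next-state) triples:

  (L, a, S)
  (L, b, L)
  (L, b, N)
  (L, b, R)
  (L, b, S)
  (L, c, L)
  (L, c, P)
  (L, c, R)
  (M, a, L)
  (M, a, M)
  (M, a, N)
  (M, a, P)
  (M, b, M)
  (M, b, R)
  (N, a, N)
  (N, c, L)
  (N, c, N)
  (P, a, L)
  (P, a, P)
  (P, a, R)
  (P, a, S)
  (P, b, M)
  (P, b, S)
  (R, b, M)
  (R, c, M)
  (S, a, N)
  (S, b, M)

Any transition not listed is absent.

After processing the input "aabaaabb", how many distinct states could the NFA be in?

Start in {L}.
Read 'a': {L} → {S}.
Read 'a': {S} → {N}.
Read 'b': {N} → ∅.
The set is empty and remains empty for the remaining 5 symbols.
That set has 0 states.

0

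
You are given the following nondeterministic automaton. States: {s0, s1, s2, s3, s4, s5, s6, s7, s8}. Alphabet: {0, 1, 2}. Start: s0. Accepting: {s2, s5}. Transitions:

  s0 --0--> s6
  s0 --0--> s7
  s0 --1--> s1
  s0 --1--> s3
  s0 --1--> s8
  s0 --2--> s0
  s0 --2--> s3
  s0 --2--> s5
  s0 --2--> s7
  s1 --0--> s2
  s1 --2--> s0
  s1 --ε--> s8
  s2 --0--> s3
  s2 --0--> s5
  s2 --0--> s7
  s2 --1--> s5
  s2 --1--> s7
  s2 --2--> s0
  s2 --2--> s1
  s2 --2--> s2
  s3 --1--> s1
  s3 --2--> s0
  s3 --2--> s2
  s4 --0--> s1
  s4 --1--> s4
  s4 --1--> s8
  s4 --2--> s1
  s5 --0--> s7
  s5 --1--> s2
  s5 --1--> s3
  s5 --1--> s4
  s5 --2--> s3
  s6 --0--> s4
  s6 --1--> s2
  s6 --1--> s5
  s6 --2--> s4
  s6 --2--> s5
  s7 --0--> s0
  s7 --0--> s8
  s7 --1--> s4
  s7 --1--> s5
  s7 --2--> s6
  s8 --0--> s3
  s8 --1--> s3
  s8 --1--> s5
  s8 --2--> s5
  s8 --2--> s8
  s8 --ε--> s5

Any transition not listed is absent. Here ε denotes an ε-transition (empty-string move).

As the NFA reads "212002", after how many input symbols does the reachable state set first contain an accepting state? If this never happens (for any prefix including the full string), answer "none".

1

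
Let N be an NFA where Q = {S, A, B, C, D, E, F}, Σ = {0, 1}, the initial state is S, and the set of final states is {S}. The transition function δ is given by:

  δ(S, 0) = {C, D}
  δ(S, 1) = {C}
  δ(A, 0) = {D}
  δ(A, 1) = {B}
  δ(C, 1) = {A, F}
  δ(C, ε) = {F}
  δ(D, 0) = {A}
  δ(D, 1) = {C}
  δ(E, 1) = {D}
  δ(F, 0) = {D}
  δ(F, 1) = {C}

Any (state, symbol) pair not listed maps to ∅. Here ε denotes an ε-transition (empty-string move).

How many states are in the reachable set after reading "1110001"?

2

Start in {S}.
Read '1': S→{C}; union {C}; ε-closure = {C, F}.
Read '1': C→{A, F}, F→{C}; now {A, C, F}.
Read '1': A→{B}, C→{A, F}, F→{C}; now {A, B, C, F}.
Read '0': A→{D}, B→∅, C→∅, F→{D}; now {D}.
Read '0': D→{A}; now {A}.
Read '0': A→{D}; now {D}.
Read '1': D→{C}; union {C}; ε-closure = {C, F}.
That set has 2 states.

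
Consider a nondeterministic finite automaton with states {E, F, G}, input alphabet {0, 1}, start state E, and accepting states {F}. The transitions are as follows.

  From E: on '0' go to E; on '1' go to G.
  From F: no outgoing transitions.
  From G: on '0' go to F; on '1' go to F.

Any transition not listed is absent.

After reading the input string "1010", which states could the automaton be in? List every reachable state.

∅

Start in {E}.
Read '1': E→{G}; now {G}.
Read '0': G→{F}; now {F}.
Read '1': F→∅; now ∅.
The set is empty and remains empty for the remaining 1 symbol.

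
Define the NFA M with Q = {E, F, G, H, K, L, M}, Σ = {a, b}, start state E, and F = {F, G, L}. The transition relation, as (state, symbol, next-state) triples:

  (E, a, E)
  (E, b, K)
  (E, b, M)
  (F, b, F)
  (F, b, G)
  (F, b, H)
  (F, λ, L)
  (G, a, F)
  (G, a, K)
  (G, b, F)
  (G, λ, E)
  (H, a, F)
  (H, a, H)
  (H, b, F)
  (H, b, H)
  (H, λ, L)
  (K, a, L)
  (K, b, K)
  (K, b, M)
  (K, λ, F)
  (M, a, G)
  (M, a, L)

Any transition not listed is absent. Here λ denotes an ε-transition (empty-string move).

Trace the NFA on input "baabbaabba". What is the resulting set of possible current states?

Start in {E}.
Read 'b': E→{K, M}; union {K, M}; ε-closure = {F, K, L, M}.
Read 'a': F→∅, K→{L}, L→∅, M→{G, L}; union {G, L}; ε-closure = {E, G, L}.
Read 'a': E→{E}, G→{F, K}, L→∅; union {E, F, K}; ε-closure = {E, F, K, L}.
Read 'b': E→{K, M}, F→{F, G, H}, K→{K, M}, L→∅; union {F, G, H, K, M}; ε-closure = {E, F, G, H, K, L, M}.
Read 'b': E→{K, M}, F→{F, G, H}, G→{F}, H→{F, H}, K→{K, M}, L→∅, M→∅; union {F, G, H, K, M}; ε-closure = {E, F, G, H, K, L, M}.
Read 'a': E→{E}, F→∅, G→{F, K}, H→{F, H}, K→{L}, L→∅, M→{G, L}; now {E, F, G, H, K, L}.
Read 'a': E→{E}, F→∅, G→{F, K}, H→{F, H}, K→{L}, L→∅; now {E, F, H, K, L}.
Read 'b': E→{K, M}, F→{F, G, H}, H→{F, H}, K→{K, M}, L→∅; union {F, G, H, K, M}; ε-closure = {E, F, G, H, K, L, M}.
Read 'b': E→{K, M}, F→{F, G, H}, G→{F}, H→{F, H}, K→{K, M}, L→∅, M→∅; union {F, G, H, K, M}; ε-closure = {E, F, G, H, K, L, M}.
Read 'a': E→{E}, F→∅, G→{F, K}, H→{F, H}, K→{L}, L→∅, M→{G, L}; now {E, F, G, H, K, L}.

{E, F, G, H, K, L}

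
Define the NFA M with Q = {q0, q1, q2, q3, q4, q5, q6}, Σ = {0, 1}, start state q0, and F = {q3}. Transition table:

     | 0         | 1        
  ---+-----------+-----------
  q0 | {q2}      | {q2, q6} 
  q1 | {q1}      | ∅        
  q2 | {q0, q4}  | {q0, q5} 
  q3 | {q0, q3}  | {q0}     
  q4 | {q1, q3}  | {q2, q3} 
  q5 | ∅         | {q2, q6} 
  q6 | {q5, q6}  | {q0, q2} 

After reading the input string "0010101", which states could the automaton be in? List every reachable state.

Start in {q0}.
Read '0': q0→{q2}; now {q2}.
Read '0': q2→{q0, q4}; now {q0, q4}.
Read '1': q0→{q2, q6}, q4→{q2, q3}; now {q2, q3, q6}.
Read '0': q2→{q0, q4}, q3→{q0, q3}, q6→{q5, q6}; now {q0, q3, q4, q5, q6}.
Read '1': q0→{q2, q6}, q3→{q0}, q4→{q2, q3}, q5→{q2, q6}, q6→{q0, q2}; now {q0, q2, q3, q6}.
Read '0': q0→{q2}, q2→{q0, q4}, q3→{q0, q3}, q6→{q5, q6}; now {q0, q2, q3, q4, q5, q6}.
Read '1': q0→{q2, q6}, q2→{q0, q5}, q3→{q0}, q4→{q2, q3}, q5→{q2, q6}, q6→{q0, q2}; now {q0, q2, q3, q5, q6}.

{q0, q2, q3, q5, q6}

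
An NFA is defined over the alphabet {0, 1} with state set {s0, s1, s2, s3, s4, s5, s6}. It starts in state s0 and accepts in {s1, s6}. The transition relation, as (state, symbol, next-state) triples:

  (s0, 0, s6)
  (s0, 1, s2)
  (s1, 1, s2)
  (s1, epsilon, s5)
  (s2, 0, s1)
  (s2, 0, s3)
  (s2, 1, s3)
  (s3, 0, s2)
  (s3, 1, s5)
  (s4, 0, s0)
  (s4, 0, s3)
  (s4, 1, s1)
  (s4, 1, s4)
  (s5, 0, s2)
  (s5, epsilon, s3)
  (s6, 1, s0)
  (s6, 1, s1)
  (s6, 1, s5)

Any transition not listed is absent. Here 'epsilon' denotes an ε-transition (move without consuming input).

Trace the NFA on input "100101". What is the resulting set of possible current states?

Start in {s0}.
Read '1': s0→{s2}; now {s2}.
Read '0': s2→{s1, s3}; union {s1, s3}; ε-closure = {s1, s3, s5}.
Read '0': s1→∅, s3→{s2}, s5→{s2}; now {s2}.
Read '1': s2→{s3}; now {s3}.
Read '0': s3→{s2}; now {s2}.
Read '1': s2→{s3}; now {s3}.

{s3}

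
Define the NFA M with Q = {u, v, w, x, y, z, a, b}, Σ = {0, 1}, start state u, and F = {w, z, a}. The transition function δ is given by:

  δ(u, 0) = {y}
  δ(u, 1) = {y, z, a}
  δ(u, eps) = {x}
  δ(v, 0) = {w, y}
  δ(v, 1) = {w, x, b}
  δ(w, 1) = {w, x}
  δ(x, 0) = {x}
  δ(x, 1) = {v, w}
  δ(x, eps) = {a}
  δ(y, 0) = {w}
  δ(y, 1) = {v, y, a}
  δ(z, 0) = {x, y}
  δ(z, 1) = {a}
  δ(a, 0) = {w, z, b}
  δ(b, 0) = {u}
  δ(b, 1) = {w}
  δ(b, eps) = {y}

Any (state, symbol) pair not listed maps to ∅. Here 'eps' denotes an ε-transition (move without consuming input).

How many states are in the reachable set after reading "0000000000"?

7

Start: ε-closure({u}) = {u, x, a}.
Read '0': u→{y}, x→{x}, a→{w, z, b}; union {w, x, y, z, b}; ε-closure = {w, x, y, z, a, b}.
Read '0': w→∅, x→{x}, y→{w}, z→{x, y}, a→{w, z, b}, b→{u}; union {u, w, x, y, z, b}; ε-closure = {u, w, x, y, z, a, b}.
Read '0': u→{y}, w→∅, x→{x}, y→{w}, z→{x, y}, a→{w, z, b}, b→{u}; union {u, w, x, y, z, b}; ε-closure = {u, w, x, y, z, a, b}.
Read '0': u→{y}, w→∅, x→{x}, y→{w}, z→{x, y}, a→{w, z, b}, b→{u}; union {u, w, x, y, z, b}; ε-closure = {u, w, x, y, z, a, b}.
Read '0': u→{y}, w→∅, x→{x}, y→{w}, z→{x, y}, a→{w, z, b}, b→{u}; union {u, w, x, y, z, b}; ε-closure = {u, w, x, y, z, a, b}.
Read '0': u→{y}, w→∅, x→{x}, y→{w}, z→{x, y}, a→{w, z, b}, b→{u}; union {u, w, x, y, z, b}; ε-closure = {u, w, x, y, z, a, b}.
Read '0': u→{y}, w→∅, x→{x}, y→{w}, z→{x, y}, a→{w, z, b}, b→{u}; union {u, w, x, y, z, b}; ε-closure = {u, w, x, y, z, a, b}.
Read '0': u→{y}, w→∅, x→{x}, y→{w}, z→{x, y}, a→{w, z, b}, b→{u}; union {u, w, x, y, z, b}; ε-closure = {u, w, x, y, z, a, b}.
Read '0': u→{y}, w→∅, x→{x}, y→{w}, z→{x, y}, a→{w, z, b}, b→{u}; union {u, w, x, y, z, b}; ε-closure = {u, w, x, y, z, a, b}.
Read '0': u→{y}, w→∅, x→{x}, y→{w}, z→{x, y}, a→{w, z, b}, b→{u}; union {u, w, x, y, z, b}; ε-closure = {u, w, x, y, z, a, b}.
That set has 7 states.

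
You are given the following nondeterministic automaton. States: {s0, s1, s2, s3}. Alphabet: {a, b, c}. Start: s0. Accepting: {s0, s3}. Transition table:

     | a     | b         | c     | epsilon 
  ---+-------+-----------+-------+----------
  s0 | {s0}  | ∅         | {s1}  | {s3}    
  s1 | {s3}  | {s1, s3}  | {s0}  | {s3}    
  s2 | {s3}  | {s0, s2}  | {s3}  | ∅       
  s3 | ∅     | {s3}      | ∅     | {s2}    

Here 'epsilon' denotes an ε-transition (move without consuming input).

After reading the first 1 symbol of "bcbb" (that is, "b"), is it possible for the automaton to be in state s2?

Yes

Start: ε-closure({s0}) = {s0, s2, s3}.
Read 'b': s0→∅, s2→{s0, s2}, s3→{s3}; now {s0, s2, s3}.
State s2 is in {s0, s2, s3}.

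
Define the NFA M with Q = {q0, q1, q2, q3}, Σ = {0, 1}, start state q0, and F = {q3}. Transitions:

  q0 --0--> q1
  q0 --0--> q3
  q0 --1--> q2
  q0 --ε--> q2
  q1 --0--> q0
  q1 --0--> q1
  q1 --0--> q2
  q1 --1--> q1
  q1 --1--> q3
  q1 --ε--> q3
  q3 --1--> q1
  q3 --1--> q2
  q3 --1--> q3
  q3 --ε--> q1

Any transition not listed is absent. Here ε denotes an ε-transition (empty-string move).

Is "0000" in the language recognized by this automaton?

Start: ε-closure({q0}) = {q0, q2}.
Read '0': {q0, q2} → {q1, q3}.
Read '0': {q1, q3} → {q0, q1, q2, q3}.
Read '0': {q0, q1, q2, q3} → {q0, q1, q2, q3}.
Read '0': {q0, q1, q2, q3} → {q0, q1, q2, q3}.
The final set {q0, q1, q2, q3} contains the accepting state q3.

Yes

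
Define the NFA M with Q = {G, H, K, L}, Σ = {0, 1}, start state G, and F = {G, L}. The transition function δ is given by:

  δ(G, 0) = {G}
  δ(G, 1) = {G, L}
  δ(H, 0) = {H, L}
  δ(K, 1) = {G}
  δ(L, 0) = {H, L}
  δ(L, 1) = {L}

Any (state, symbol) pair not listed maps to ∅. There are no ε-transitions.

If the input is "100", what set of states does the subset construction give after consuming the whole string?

Start in {G}.
Read '1': {G} → {G, L}.
Read '0': {G, L} → {G, H, L}.
Read '0': {G, H, L} → {G, H, L}.

{G, H, L}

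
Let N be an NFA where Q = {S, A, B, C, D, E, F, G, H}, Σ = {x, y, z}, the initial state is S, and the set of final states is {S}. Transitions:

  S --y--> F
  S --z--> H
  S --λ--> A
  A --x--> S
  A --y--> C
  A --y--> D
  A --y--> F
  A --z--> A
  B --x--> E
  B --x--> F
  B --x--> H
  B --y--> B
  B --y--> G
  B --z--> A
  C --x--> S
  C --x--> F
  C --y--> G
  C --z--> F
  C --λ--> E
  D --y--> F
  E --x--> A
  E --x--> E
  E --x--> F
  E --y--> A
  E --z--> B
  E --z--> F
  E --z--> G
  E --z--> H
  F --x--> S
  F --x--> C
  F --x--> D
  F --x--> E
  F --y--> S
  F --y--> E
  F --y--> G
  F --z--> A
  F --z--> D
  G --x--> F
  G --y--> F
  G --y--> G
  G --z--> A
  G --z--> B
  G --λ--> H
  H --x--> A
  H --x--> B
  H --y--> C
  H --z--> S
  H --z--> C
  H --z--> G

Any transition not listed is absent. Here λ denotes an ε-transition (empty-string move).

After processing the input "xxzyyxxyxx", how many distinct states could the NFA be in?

7

Start: ε-closure({S}) = {S, A}.
Read 'x': {S, A} → {S, A}.
Read 'x': {S, A} → {S, A}.
Read 'z': {S, A} → {A, H}.
Read 'y': {A, H} → {C, D, E, F}.
Read 'y': {C, D, E, F} → {S, A, E, F, G, H}.
Read 'x': {S, A, E, F, G, H} → {S, A, B, C, D, E, F}.
Read 'x': {S, A, B, C, D, E, F} → {S, A, C, D, E, F, H}.
Read 'y': {S, A, C, D, E, F, H} → {S, A, C, D, E, F, G, H}.
Read 'x': {S, A, C, D, E, F, G, H} → {S, A, B, C, D, E, F}.
Read 'x': {S, A, B, C, D, E, F} → {S, A, C, D, E, F, H}.
That set has 7 states.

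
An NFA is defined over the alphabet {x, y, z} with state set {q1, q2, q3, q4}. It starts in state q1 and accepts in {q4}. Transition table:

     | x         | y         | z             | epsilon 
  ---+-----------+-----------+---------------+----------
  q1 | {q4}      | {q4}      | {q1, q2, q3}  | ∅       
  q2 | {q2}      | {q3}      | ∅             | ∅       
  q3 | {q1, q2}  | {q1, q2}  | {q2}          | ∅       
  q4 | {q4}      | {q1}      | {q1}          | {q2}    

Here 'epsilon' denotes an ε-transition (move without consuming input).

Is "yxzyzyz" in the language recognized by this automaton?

Start in {q1}.
Read 'y': q1→{q4}; union {q4}; ε-closure = {q2, q4}.
Read 'x': q2→{q2}, q4→{q4}; now {q2, q4}.
Read 'z': q2→∅, q4→{q1}; now {q1}.
Read 'y': q1→{q4}; union {q4}; ε-closure = {q2, q4}.
Read 'z': q2→∅, q4→{q1}; now {q1}.
Read 'y': q1→{q4}; union {q4}; ε-closure = {q2, q4}.
Read 'z': q2→∅, q4→{q1}; now {q1}.
The final set {q1} contains no accepting state.

No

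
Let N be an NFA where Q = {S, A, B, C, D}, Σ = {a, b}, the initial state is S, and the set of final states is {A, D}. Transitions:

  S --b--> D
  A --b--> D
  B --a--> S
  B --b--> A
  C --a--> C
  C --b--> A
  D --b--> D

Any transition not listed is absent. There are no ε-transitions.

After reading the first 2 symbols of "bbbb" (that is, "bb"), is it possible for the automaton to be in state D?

Start in {S}.
Read 'b': S→{D}; now {D}.
Read 'b': D→{D}; now {D}.
State D is in {D}.

Yes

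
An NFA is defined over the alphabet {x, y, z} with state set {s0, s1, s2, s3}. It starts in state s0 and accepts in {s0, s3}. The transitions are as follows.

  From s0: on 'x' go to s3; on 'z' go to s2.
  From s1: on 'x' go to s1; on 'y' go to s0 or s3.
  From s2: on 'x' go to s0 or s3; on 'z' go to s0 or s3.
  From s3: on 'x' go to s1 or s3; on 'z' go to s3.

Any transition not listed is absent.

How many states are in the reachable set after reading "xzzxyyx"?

Start in {s0}.
Read 'x': s0→{s3}; now {s3}.
Read 'z': s3→{s3}; now {s3}.
Read 'z': s3→{s3}; now {s3}.
Read 'x': s3→{s1, s3}; now {s1, s3}.
Read 'y': s1→{s0, s3}, s3→∅; now {s0, s3}.
Read 'y': s0→∅, s3→∅; now ∅.
The set is empty and remains empty for the remaining 1 symbol.
That set has 0 states.

0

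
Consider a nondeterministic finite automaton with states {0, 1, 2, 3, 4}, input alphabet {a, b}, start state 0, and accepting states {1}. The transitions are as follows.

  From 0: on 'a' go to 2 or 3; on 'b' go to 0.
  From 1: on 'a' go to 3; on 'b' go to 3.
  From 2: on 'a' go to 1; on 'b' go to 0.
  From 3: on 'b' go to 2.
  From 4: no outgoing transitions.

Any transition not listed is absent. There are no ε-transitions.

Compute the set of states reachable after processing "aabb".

{2}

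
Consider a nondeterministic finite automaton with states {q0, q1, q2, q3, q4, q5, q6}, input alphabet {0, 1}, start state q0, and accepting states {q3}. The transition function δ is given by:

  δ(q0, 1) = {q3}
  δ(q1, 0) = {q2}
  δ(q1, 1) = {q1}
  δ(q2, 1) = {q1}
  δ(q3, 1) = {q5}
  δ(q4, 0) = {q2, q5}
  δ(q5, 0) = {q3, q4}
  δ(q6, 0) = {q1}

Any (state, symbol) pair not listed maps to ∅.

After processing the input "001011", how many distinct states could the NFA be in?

0

Start in {q0}.
Read '0': q0→∅; now ∅.
The set is empty and remains empty for the remaining 5 symbols.
That set has 0 states.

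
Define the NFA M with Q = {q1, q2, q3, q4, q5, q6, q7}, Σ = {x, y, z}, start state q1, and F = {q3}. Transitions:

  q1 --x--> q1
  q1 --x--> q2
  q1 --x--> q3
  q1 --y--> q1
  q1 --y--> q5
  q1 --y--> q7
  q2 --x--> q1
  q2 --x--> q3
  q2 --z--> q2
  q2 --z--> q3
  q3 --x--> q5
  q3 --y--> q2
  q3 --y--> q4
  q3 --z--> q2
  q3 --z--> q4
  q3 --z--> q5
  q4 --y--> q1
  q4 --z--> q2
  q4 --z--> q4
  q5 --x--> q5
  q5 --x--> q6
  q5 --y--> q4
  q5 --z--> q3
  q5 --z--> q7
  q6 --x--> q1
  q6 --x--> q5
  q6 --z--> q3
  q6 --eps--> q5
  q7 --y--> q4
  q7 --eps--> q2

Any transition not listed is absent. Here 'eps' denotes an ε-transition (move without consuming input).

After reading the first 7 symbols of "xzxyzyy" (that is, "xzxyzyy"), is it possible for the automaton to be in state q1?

Yes

Start in {q1}.
Read 'x': q1→{q1, q2, q3}; now {q1, q2, q3}.
Read 'z': q1→∅, q2→{q2, q3}, q3→{q2, q4, q5}; now {q2, q3, q4, q5}.
Read 'x': q2→{q1, q3}, q3→{q5}, q4→∅, q5→{q5, q6}; now {q1, q3, q5, q6}.
Read 'y': q1→{q1, q5, q7}, q3→{q2, q4}, q5→{q4}, q6→∅; now {q1, q2, q4, q5, q7}.
Read 'z': q1→∅, q2→{q2, q3}, q4→{q2, q4}, q5→{q3, q7}, q7→∅; now {q2, q3, q4, q7}.
Read 'y': q2→∅, q3→{q2, q4}, q4→{q1}, q7→{q4}; now {q1, q2, q4}.
Read 'y': q1→{q1, q5, q7}, q2→∅, q4→{q1}; union {q1, q5, q7}; ε-closure = {q1, q2, q5, q7}.
State q1 is in {q1, q2, q5, q7}.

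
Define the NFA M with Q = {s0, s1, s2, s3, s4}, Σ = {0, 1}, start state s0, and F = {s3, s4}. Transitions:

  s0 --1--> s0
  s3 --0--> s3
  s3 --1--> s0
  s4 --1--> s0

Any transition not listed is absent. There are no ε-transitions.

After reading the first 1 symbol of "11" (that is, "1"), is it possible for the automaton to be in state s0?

Yes

Start in {s0}.
Read '1': s0→{s0}; now {s0}.
State s0 is in {s0}.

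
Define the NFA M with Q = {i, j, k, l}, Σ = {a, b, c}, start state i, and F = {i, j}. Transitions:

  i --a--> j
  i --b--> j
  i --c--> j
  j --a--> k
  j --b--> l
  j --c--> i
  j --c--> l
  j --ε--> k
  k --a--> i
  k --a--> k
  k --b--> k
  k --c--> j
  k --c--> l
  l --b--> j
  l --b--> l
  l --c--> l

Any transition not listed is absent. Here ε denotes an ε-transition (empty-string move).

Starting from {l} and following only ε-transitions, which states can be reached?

Begin with {l}.
No ε-moves leave this set, so the closure equals the set itself.

{l}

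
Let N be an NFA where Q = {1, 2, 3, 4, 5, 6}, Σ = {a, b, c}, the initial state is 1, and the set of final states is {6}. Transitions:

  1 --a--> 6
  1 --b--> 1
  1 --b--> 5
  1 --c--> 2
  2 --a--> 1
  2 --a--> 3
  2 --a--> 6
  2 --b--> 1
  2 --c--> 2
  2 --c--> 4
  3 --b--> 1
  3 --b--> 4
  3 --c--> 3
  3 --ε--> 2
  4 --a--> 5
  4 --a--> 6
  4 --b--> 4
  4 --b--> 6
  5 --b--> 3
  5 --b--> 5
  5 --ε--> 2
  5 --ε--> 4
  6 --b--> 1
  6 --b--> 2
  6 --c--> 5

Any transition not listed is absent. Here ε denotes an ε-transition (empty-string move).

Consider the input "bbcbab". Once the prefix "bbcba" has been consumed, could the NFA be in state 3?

Yes

Start in {1}.
Read 'b': 1→{1, 5}; union {1, 5}; ε-closure = {1, 2, 4, 5}.
Read 'b': 1→{1, 5}, 2→{1}, 4→{4, 6}, 5→{3, 5}; union {1, 3, 4, 5, 6}; ε-closure = {1, 2, 3, 4, 5, 6}.
Read 'c': 1→{2}, 2→{2, 4}, 3→{3}, 4→∅, 5→∅, 6→{5}; now {2, 3, 4, 5}.
Read 'b': 2→{1}, 3→{1, 4}, 4→{4, 6}, 5→{3, 5}; union {1, 3, 4, 5, 6}; ε-closure = {1, 2, 3, 4, 5, 6}.
Read 'a': 1→{6}, 2→{1, 3, 6}, 3→∅, 4→{5, 6}, 5→∅, 6→∅; union {1, 3, 5, 6}; ε-closure = {1, 2, 3, 4, 5, 6}.
State 3 is in {1, 2, 3, 4, 5, 6}.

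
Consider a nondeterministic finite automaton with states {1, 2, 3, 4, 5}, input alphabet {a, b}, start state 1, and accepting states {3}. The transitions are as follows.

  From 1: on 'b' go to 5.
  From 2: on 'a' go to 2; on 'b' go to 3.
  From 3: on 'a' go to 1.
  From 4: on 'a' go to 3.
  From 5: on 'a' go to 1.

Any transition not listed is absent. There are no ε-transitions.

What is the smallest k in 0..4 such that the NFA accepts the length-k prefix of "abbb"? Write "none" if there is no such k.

none

Start in {1}.
Read 'a': {1} → ∅.
The set is empty and remains empty for the remaining 3 symbols.
No reachable set along the way intersects F.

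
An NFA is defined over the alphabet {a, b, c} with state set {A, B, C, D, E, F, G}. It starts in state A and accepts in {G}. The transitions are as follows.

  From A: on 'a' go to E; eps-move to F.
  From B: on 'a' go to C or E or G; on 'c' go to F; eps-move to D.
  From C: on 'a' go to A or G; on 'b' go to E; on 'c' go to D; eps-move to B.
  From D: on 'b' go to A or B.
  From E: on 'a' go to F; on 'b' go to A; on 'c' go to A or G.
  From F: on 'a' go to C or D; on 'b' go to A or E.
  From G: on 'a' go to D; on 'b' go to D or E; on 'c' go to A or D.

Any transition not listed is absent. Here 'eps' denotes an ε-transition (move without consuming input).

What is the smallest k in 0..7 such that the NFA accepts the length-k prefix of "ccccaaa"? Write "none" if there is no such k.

Start: ε-closure({A}) = {A, F}.
Read 'c': A→∅, F→∅; now ∅.
The set is empty and remains empty for the remaining 6 symbols.
No reachable set along the way intersects F.

none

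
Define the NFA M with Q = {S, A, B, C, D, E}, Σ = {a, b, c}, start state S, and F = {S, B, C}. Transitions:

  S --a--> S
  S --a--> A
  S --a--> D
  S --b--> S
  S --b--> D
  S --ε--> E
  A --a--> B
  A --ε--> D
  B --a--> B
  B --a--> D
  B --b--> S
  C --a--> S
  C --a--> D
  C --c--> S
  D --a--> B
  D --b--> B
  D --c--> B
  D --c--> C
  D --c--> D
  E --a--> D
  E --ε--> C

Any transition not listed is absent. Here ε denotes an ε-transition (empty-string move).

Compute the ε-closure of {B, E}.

{B, C, E}

Begin with {B, E}.
ε-move E → C; add C.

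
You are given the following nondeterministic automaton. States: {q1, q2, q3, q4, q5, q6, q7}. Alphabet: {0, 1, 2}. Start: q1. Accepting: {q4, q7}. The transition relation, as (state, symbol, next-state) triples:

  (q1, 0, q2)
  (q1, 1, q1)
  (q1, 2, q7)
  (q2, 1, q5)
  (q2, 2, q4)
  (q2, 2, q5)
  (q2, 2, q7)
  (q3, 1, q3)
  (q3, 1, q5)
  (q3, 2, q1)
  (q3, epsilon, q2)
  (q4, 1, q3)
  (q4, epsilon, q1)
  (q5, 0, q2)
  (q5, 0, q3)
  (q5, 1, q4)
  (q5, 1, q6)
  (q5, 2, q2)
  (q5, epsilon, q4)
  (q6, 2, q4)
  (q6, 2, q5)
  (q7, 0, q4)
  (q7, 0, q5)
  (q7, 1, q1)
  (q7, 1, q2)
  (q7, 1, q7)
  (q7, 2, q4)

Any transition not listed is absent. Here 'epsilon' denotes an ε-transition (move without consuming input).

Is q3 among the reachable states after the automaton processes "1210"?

No

Start in {q1}.
Read '1': q1→{q1}; now {q1}.
Read '2': q1→{q7}; now {q7}.
Read '1': q7→{q1, q2, q7}; now {q1, q2, q7}.
Read '0': q1→{q2}, q2→∅, q7→{q4, q5}; union {q2, q4, q5}; ε-closure = {q1, q2, q4, q5}.
State q3 is not in {q1, q2, q4, q5}.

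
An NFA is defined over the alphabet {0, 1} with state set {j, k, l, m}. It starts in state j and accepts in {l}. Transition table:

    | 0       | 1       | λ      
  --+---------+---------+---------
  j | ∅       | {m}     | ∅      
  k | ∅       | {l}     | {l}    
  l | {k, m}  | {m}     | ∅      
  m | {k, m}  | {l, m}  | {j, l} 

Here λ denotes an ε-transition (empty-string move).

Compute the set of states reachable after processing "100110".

Start in {j}.
Read '1': j→{m}; union {m}; ε-closure = {j, l, m}.
Read '0': j→∅, l→{k, m}, m→{k, m}; union {k, m}; ε-closure = {j, k, l, m}.
Read '0': j→∅, k→∅, l→{k, m}, m→{k, m}; union {k, m}; ε-closure = {j, k, l, m}.
Read '1': j→{m}, k→{l}, l→{m}, m→{l, m}; union {l, m}; ε-closure = {j, l, m}.
Read '1': j→{m}, l→{m}, m→{l, m}; union {l, m}; ε-closure = {j, l, m}.
Read '0': j→∅, l→{k, m}, m→{k, m}; union {k, m}; ε-closure = {j, k, l, m}.

{j, k, l, m}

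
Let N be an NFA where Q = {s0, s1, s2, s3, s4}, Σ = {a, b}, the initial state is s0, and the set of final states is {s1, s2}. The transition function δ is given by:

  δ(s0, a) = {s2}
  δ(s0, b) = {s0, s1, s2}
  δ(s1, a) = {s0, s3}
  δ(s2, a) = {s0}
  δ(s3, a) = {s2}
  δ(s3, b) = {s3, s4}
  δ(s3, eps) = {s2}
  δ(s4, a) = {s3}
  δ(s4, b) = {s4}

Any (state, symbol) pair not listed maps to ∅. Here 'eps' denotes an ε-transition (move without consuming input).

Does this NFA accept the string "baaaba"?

Yes

Start in {s0}.
Read 'b': s0→{s0, s1, s2}; now {s0, s1, s2}.
Read 'a': s0→{s2}, s1→{s0, s3}, s2→{s0}; now {s0, s2, s3}.
Read 'a': s0→{s2}, s2→{s0}, s3→{s2}; now {s0, s2}.
Read 'a': s0→{s2}, s2→{s0}; now {s0, s2}.
Read 'b': s0→{s0, s1, s2}, s2→∅; now {s0, s1, s2}.
Read 'a': s0→{s2}, s1→{s0, s3}, s2→{s0}; now {s0, s2, s3}.
The final set {s0, s2, s3} contains the accepting state s2.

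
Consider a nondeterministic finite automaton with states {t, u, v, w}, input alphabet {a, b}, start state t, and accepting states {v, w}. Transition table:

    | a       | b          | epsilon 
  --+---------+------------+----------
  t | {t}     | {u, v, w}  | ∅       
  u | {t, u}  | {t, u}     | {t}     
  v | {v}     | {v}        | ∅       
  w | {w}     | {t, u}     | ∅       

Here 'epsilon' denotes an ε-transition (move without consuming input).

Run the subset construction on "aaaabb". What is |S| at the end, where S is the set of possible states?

4

Start in {t}.
Read 'a': t→{t}; now {t}.
Read 'a': t→{t}; now {t}.
Read 'a': t→{t}; now {t}.
Read 'a': t→{t}; now {t}.
Read 'b': t→{u, v, w}; union {u, v, w}; ε-closure = {t, u, v, w}.
Read 'b': t→{u, v, w}, u→{t, u}, v→{v}, w→{t, u}; now {t, u, v, w}.
That set has 4 states.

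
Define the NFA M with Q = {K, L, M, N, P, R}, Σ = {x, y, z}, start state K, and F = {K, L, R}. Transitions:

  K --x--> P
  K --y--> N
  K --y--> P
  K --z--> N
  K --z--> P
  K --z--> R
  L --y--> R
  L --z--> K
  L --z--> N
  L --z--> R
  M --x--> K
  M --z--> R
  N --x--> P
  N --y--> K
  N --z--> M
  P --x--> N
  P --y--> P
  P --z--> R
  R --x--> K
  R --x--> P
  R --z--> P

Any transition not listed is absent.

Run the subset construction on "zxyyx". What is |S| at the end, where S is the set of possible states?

Start in {K}.
Read 'z': {K} → {N, P, R}.
Read 'x': {N, P, R} → {K, N, P}.
Read 'y': {K, N, P} → {K, N, P}.
Read 'y': {K, N, P} → {K, N, P}.
Read 'x': {K, N, P} → {N, P}.
That set has 2 states.

2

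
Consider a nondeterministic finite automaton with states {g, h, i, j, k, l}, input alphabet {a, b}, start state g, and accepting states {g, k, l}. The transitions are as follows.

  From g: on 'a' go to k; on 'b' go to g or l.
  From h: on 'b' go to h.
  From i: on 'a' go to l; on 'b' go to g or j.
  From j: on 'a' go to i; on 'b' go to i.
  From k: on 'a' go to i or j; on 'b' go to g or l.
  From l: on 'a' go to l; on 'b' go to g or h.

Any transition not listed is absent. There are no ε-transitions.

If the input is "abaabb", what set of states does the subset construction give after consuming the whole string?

{g, h, i, j, l}

Start in {g}.
Read 'a': {g} → {k}.
Read 'b': {k} → {g, l}.
Read 'a': {g, l} → {k, l}.
Read 'a': {k, l} → {i, j, l}.
Read 'b': {i, j, l} → {g, h, i, j}.
Read 'b': {g, h, i, j} → {g, h, i, j, l}.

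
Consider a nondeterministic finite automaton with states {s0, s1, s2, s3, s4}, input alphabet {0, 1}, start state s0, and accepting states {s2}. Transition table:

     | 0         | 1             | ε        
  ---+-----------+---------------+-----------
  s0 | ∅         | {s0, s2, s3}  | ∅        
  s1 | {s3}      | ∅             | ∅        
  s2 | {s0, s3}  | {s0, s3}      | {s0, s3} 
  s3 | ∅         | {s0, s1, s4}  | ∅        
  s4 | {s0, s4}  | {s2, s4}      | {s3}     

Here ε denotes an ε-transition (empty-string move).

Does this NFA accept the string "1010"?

No

Start in {s0}.
Read '1': s0→{s0, s2, s3}; now {s0, s2, s3}.
Read '0': s0→∅, s2→{s0, s3}, s3→∅; now {s0, s3}.
Read '1': s0→{s0, s2, s3}, s3→{s0, s1, s4}; now {s0, s1, s2, s3, s4}.
Read '0': s0→∅, s1→{s3}, s2→{s0, s3}, s3→∅, s4→{s0, s4}; now {s0, s3, s4}.
The final set {s0, s3, s4} contains no accepting state.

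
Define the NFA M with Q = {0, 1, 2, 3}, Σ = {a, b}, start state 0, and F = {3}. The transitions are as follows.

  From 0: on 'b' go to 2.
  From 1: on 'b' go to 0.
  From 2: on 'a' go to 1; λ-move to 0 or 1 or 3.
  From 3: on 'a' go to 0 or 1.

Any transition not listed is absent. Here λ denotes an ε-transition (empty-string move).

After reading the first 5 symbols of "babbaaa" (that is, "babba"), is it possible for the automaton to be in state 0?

Yes

Start in {0}.
Read 'b': {0} → {0, 1, 2, 3}.
Read 'a': {0, 1, 2, 3} → {0, 1}.
Read 'b': {0, 1} → {0, 1, 2, 3}.
Read 'b': {0, 1, 2, 3} → {0, 1, 2, 3}.
Read 'a': {0, 1, 2, 3} → {0, 1}.
State 0 is in {0, 1}.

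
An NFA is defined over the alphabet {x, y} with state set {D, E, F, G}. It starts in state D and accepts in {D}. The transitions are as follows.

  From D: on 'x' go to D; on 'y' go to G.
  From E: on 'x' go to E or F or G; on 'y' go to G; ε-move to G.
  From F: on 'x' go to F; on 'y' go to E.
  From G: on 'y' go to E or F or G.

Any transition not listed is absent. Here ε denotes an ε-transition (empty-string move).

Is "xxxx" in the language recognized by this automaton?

Start in {D}.
Read 'x': {D} → {D}.
Read 'x': {D} → {D}.
Read 'x': {D} → {D}.
Read 'x': {D} → {D}.
The final set {D} contains the accepting state D.

Yes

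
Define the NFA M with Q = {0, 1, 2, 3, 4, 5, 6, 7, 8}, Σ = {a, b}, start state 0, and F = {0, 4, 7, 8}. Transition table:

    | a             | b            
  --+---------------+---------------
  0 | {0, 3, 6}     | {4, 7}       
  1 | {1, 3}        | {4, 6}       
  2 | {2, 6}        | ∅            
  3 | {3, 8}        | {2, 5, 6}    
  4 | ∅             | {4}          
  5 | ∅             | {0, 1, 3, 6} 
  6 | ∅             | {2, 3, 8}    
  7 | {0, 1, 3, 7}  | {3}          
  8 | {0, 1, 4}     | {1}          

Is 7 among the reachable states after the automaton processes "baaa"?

Yes

Start in {0}.
Read 'b': 0→{4, 7}; now {4, 7}.
Read 'a': 4→∅, 7→{0, 1, 3, 7}; now {0, 1, 3, 7}.
Read 'a': 0→{0, 3, 6}, 1→{1, 3}, 3→{3, 8}, 7→{0, 1, 3, 7}; now {0, 1, 3, 6, 7, 8}.
Read 'a': 0→{0, 3, 6}, 1→{1, 3}, 3→{3, 8}, 6→∅, 7→{0, 1, 3, 7}, 8→{0, 1, 4}; now {0, 1, 3, 4, 6, 7, 8}.
State 7 is in {0, 1, 3, 4, 6, 7, 8}.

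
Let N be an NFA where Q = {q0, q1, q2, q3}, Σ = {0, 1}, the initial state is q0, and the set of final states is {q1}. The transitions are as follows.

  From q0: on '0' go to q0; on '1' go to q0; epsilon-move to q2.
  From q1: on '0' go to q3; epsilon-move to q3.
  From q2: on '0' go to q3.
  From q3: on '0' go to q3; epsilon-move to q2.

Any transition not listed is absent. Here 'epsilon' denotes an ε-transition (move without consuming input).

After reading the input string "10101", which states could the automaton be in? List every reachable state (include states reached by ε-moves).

{q0, q2}

Start: ε-closure({q0}) = {q0, q2}.
Read '1': q0→{q0}, q2→∅; union {q0}; ε-closure = {q0, q2}.
Read '0': q0→{q0}, q2→{q3}; union {q0, q3}; ε-closure = {q0, q2, q3}.
Read '1': q0→{q0}, q2→∅, q3→∅; union {q0}; ε-closure = {q0, q2}.
Read '0': q0→{q0}, q2→{q3}; union {q0, q3}; ε-closure = {q0, q2, q3}.
Read '1': q0→{q0}, q2→∅, q3→∅; union {q0}; ε-closure = {q0, q2}.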